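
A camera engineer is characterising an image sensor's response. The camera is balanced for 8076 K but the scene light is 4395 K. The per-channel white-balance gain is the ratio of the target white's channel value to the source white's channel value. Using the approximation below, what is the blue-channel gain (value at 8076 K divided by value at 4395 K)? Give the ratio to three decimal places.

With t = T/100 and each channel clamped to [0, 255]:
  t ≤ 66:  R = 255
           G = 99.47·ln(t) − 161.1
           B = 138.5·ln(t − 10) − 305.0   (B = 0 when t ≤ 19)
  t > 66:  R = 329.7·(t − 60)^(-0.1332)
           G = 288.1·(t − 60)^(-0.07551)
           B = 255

1.392

At 4395 K (t = 43.95):
  B = 138.5·ln(43.95 − 10) − 305.0 = 138.5·ln 33.95 − 305.0 = 138.5·3.5249 − 305.0 = 183.197.
At 8076 K (t = 80.76):
  B = 255 by definition for t > 66.
Gain = 255.000 / 183.197 = 1.3919 → 1.392.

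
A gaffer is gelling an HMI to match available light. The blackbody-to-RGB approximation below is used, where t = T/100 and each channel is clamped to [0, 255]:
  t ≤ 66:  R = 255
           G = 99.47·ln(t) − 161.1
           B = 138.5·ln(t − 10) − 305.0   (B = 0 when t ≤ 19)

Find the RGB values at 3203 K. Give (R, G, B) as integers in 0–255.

t = 3203/100 = 32.03; the t ≤ 66 branch applies.
R = 255 by definition for t ≤ 66.
G = 99.47·ln 32.03 − 161.1 = 99.47·3.4667 − 161.1 = 183.730.
B = 138.5·ln(32.03 − 10) − 305.0 = 138.5·ln 22.03 − 305.0 = 138.5·3.0924 − 305.0 = 123.298.
Rounded: (255, 184, 123).

(255, 184, 123)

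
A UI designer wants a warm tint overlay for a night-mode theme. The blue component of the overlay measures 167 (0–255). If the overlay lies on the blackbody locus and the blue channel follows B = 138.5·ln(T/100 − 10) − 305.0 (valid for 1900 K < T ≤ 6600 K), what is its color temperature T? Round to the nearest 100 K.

ln(t − 10) = (167 + 305.0) / 138.5 = 3.4079.
t − 10 = e^3.4079 = 30.203, so t = 40.203.
T = 100·t = 4020 K → 4000 K to the nearest 100 K.

4000 K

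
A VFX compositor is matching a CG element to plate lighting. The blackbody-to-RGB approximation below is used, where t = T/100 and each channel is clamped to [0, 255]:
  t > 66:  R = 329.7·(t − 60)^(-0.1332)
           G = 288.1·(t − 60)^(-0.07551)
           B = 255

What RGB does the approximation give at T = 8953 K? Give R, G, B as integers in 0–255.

R=210, G=223, B=255

t = 8953/100 = 89.53; the t > 66 branch applies.
R = 329.7·(89.53 − 60)^(-0.1332) = 329.7·29.53^(-0.1332) = 329.7·0.63703 = 210.029.
G = 288.1·(89.53 − 60)^(-0.07551) = 288.1·29.53^(-0.07551) = 288.1·0.77443 = 223.112.
B = 255 by definition for t > 66.
Rounded: (210, 223, 255).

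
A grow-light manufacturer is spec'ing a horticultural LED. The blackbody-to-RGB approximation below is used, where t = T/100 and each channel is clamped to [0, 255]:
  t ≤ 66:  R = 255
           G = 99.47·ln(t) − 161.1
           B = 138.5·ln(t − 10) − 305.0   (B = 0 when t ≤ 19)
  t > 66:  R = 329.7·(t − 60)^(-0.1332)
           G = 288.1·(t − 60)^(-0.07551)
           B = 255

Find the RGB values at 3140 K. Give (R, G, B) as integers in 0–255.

(255, 182, 119)

t = 3140/100 = 31.4; the t ≤ 66 branch applies.
R = 255 by definition for t ≤ 66.
G = 99.47·ln 31.4 − 161.1 = 99.47·3.4468 − 161.1 = 181.754.
B = 138.5·ln(31.4 − 10) − 305.0 = 138.5·ln 21.4 − 305.0 = 138.5·3.0634 − 305.0 = 119.280.
Rounded: (255, 182, 119).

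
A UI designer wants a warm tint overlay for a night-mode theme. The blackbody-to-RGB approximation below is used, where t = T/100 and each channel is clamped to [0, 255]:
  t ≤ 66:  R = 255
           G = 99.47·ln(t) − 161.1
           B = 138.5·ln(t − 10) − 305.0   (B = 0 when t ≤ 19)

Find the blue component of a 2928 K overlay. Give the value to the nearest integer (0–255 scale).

t = 2928/100 = 29.28; the t ≤ 66 branch applies.
B = 138.5·ln(29.28 − 10) − 305.0 = 138.5·ln 19.28 − 305.0 = 138.5·2.9591 − 305.0 = 104.831.
Rounded: 105.

105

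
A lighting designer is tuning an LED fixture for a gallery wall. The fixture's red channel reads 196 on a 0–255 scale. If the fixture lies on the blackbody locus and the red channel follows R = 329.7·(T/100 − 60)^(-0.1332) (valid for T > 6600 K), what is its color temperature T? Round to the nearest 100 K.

(t − 60)^(-0.1332) = 196/329.7 = 0.59448.
t − 60 = 0.59448^(1/-0.1332) = 0.59448^(-7.508) = 49.621, so t = 109.621.
T = 100·t = 10962 K → 11000 K to the nearest 100 K.

11000 K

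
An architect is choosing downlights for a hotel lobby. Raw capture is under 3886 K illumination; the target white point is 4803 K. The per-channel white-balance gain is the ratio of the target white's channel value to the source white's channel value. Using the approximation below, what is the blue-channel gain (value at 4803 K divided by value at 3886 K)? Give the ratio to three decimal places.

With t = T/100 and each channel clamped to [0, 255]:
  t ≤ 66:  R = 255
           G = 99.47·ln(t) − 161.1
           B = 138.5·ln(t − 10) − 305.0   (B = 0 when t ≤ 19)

1.238

At 3886 K (t = 38.86):
  B = 138.5·ln(38.86 − 10) − 305.0 = 138.5·ln 28.86 − 305.0 = 138.5·3.3625 − 305.0 = 160.700.
At 4803 K (t = 48.03):
  B = 138.5·ln(48.03 − 10) − 305.0 = 138.5·ln 38.03 − 305.0 = 138.5·3.6384 − 305.0 = 198.915.
Gain = 198.915 / 160.700 = 1.2378 → 1.238.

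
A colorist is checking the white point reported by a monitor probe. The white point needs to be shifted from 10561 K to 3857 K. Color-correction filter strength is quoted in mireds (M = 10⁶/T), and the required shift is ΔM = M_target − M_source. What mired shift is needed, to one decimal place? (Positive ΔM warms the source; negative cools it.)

M_source = 10⁶/10561 = 94.688; M_target = 10⁶/3857 = 259.269.
ΔM = 259.269 − 94.688 = 164.581 → +164.6 mireds, a warming shift.

+164.6 mireds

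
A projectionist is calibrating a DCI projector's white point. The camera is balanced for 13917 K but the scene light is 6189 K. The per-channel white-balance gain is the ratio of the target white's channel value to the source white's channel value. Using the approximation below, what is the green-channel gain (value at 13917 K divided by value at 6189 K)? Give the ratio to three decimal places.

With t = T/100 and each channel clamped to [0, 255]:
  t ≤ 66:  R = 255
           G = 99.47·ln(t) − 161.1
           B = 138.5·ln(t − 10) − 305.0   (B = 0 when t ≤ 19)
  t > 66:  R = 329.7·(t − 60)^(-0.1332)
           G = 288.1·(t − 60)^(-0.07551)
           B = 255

0.831

At 6189 K (t = 61.89):
  G = 99.47·ln 61.89 − 161.1 = 99.47·4.1254 − 161.1 = 249.249.
At 13917 K (t = 139.17):
  G = 288.1·(139.17 − 60)^(-0.07551) = 288.1·79.17^(-0.07551) = 288.1·0.71885 = 207.101.
Gain = 207.101 / 249.249 = 0.8309 → 0.831.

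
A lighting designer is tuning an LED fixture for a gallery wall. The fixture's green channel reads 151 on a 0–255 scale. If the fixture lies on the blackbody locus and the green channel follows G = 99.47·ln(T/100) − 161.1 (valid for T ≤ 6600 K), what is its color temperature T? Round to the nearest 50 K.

2300 K

ln t = (151 + 161.1) / 99.47 = 3.1376.
t = e^3.1376 = 23.049.
T = 100·t = 2305 K → 2300 K to the nearest 50 K.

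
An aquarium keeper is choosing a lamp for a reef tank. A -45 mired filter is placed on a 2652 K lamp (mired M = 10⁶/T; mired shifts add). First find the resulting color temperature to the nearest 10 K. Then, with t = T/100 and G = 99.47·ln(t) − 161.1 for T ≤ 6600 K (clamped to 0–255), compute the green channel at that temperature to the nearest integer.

178

M_in = 10⁶/2652 = 377.07; M_out = 377.07 + (-45) = 332.07.
T_out = 10⁶/332.07 = 3011.4 K → 3010 K; t = 30.1.
G = 99.47·ln 30.1 − 161.1 = 99.47·3.4045 − 161.1 = 177.548.
Rounded: 178.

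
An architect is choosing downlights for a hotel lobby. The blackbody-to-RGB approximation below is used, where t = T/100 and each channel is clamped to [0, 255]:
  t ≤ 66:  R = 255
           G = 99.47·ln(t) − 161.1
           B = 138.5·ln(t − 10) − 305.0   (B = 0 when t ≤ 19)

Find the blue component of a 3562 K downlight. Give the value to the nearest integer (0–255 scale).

t = 3562/100 = 35.62; the t ≤ 66 branch applies.
B = 138.5·ln(35.62 − 10) − 305.0 = 138.5·ln 25.62 − 305.0 = 138.5·3.2434 − 305.0 = 144.207.
Rounded: 144.

144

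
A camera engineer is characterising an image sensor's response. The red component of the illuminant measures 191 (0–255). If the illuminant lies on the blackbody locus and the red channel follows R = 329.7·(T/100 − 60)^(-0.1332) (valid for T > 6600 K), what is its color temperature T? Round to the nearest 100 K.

(t − 60)^(-0.1332) = 191/329.7 = 0.57931.
t − 60 = 0.57931^(1/-0.1332) = 0.57931^(-7.508) = 60.245, so t = 120.245.
T = 100·t = 12025 K → 12000 K to the nearest 100 K.

12000 K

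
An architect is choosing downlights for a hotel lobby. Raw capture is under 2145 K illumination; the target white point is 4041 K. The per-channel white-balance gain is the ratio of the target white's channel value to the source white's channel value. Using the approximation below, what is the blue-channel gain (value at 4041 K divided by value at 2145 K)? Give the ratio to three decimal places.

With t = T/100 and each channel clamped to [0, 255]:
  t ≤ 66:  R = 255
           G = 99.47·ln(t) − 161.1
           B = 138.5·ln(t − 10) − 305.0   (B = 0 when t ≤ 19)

At 2145 K (t = 21.45):
  B = 138.5·ln(21.45 − 10) − 305.0 = 138.5·ln 11.45 − 305.0 = 138.5·2.4380 − 305.0 = 32.662.
At 4041 K (t = 40.41):
  B = 138.5·ln(40.41 − 10) − 305.0 = 138.5·ln 30.41 − 305.0 = 138.5·3.4148 − 305.0 = 167.946.
Gain = 167.946 / 32.662 = 5.1420 → 5.142.

5.142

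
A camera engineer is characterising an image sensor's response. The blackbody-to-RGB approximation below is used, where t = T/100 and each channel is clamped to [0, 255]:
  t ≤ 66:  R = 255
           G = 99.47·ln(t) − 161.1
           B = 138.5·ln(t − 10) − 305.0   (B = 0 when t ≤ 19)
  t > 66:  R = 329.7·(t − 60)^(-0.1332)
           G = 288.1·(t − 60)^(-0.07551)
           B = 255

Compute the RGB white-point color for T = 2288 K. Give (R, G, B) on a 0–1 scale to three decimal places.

t = 2288/100 = 22.88; the t ≤ 66 branch applies.
R = 255 by definition for t ≤ 66.
G = 99.47·ln 22.88 − 161.1 = 99.47·3.1303 − 161.1 = 150.267.
B = 138.5·ln(22.88 − 10) − 305.0 = 138.5·ln 12.88 − 305.0 = 138.5·2.5557 − 305.0 = 48.961.
Dividing each by 255: (1.0000, 0.5893, 0.1920) → (1.000, 0.589, 0.192).

(1.000, 0.589, 0.192)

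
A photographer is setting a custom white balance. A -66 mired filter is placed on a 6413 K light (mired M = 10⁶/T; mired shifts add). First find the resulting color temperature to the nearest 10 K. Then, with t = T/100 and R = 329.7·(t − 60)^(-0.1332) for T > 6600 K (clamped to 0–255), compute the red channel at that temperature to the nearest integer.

M_in = 10⁶/6413 = 155.93; M_out = 155.93 + (-66) = 89.93.
T_out = 10⁶/89.93 = 11119.4 K → 11120 K; t = 111.2.
R = 329.7·(111.2 − 60)^(-0.1332) = 329.7·51.2^(-0.1332) = 329.7·0.59200 = 195.184.
Rounded: 195.

195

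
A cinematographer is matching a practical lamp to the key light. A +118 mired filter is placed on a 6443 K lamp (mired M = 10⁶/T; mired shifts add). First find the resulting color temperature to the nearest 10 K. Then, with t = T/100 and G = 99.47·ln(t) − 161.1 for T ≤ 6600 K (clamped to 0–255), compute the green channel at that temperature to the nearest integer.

M_in = 10⁶/6443 = 155.21; M_out = 155.21 + (+118) = 273.21.
T_out = 10⁶/273.21 = 3660.2 K → 3660 K; t = 36.6.
G = 99.47·ln 36.6 − 161.1 = 99.47·3.6000 − 161.1 = 196.997.
Rounded: 197.

197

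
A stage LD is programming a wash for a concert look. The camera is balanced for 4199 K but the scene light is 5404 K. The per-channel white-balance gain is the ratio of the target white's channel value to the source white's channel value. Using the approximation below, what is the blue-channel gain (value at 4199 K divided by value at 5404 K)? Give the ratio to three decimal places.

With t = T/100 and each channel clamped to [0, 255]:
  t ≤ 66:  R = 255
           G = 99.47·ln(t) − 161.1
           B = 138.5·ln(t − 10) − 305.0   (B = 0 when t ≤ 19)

0.798

At 5404 K (t = 54.04):
  B = 138.5·ln(54.04 − 10) − 305.0 = 138.5·ln 44.04 − 305.0 = 138.5·3.7851 − 305.0 = 219.236.
At 4199 K (t = 41.99):
  B = 138.5·ln(41.99 − 10) − 305.0 = 138.5·ln 31.99 − 305.0 = 138.5·3.4654 − 305.0 = 174.961.
Gain = 174.961 / 219.236 = 0.7980 → 0.798.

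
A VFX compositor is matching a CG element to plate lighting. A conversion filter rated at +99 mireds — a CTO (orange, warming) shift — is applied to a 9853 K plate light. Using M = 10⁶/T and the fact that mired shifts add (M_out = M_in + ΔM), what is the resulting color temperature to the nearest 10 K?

4990 K

M_in = 10⁶/9853 = 101.49 mireds.
M_out = 101.49 + (+99) = 200.49 mireds.
T_out = 10⁶/200.49 = 4987.7 K → 4990 K.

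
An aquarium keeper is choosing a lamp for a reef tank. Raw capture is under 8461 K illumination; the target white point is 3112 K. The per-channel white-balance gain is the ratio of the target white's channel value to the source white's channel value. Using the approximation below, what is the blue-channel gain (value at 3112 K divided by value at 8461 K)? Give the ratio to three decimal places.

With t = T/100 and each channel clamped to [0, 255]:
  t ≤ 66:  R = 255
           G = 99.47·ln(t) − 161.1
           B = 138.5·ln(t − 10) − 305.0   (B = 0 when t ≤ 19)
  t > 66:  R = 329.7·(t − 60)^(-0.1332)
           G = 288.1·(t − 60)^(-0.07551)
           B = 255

At 8461 K (t = 84.61):
  B = 255 by definition for t > 66.
At 3112 K (t = 31.12):
  B = 138.5·ln(31.12 − 10) − 305.0 = 138.5·ln 21.12 − 305.0 = 138.5·3.0502 − 305.0 = 117.456.
Gain = 117.456 / 255.000 = 0.4606 → 0.461.

0.461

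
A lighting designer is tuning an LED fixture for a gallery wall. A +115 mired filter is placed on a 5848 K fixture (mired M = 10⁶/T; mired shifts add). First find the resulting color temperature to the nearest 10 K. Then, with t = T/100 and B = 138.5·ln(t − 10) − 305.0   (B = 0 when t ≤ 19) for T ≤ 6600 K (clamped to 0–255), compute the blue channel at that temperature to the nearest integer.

141

M_in = 10⁶/5848 = 171.00; M_out = 171.00 + (+115) = 286.00.
T_out = 10⁶/286.00 = 3496.5 K → 3500 K; t = 35.
B = 138.5·ln(35 − 10) − 305.0 = 138.5·ln 25 − 305.0 = 138.5·3.2189 − 305.0 = 140.814.
Rounded: 141.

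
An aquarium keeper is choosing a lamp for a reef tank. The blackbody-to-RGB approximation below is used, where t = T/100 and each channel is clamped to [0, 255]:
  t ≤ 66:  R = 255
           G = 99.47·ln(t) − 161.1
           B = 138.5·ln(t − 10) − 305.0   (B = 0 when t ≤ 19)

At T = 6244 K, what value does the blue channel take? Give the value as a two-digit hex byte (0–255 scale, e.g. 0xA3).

0xF3

t = 6244/100 = 62.44; the t ≤ 66 branch applies.
B = 138.5·ln(62.44 − 10) − 305.0 = 138.5·ln 52.44 − 305.0 = 138.5·3.9597 − 305.0 = 243.414.
Rounded: 243; in hex, 0xF3.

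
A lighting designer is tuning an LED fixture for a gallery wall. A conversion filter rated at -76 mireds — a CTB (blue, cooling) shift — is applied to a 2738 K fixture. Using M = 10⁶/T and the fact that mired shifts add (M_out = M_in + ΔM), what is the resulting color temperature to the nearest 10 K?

M_in = 10⁶/2738 = 365.23 mireds.
M_out = 365.23 + (-76) = 289.23 mireds.
T_out = 10⁶/289.23 = 3457.5 K → 3460 K.

3460 K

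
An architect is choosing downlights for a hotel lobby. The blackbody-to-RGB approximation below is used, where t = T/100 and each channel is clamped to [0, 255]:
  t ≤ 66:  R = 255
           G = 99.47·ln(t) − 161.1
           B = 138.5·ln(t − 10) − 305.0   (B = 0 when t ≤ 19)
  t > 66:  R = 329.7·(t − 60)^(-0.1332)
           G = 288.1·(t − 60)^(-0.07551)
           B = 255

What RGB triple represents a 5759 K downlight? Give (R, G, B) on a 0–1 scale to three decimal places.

t = 5759/100 = 57.59; the t ≤ 66 branch applies.
R = 255 by definition for t ≤ 66.
G = 99.47·ln 57.59 − 161.1 = 99.47·4.0533 − 161.1 = 242.087.
B = 138.5·ln(57.59 − 10) − 305.0 = 138.5·ln 47.59 − 305.0 = 138.5·3.8626 − 305.0 = 229.973.
Dividing each by 255: (1.0000, 0.9494, 0.9019) → (1.000, 0.949, 0.902).

(1.000, 0.949, 0.902)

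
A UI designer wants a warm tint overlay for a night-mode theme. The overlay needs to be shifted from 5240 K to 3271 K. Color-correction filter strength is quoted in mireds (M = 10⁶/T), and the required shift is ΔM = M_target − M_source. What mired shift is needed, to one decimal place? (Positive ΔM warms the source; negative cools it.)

+114.9 mireds

M_source = 10⁶/5240 = 190.840; M_target = 10⁶/3271 = 305.717.
ΔM = 305.717 − 190.840 = 114.877 → +114.9 mireds, a warming shift.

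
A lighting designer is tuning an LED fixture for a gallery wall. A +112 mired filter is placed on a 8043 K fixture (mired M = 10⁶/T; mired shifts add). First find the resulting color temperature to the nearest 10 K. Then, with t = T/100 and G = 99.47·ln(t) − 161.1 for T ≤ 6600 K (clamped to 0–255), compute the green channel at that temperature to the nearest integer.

211

M_in = 10⁶/8043 = 124.33; M_out = 124.33 + (+112) = 236.33.
T_out = 10⁶/236.33 = 4231.3 K → 4230 K; t = 42.3.
G = 99.47·ln 42.3 − 161.1 = 99.47·3.7448 − 161.1 = 211.394.
Rounded: 211.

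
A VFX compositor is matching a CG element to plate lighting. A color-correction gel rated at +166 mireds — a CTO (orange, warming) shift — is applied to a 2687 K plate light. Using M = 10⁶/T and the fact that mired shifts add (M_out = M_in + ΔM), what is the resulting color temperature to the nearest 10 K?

1860 K

M_in = 10⁶/2687 = 372.16 mireds.
M_out = 372.16 + (+166) = 538.16 mireds.
T_out = 10⁶/538.16 = 1858.2 K → 1860 K.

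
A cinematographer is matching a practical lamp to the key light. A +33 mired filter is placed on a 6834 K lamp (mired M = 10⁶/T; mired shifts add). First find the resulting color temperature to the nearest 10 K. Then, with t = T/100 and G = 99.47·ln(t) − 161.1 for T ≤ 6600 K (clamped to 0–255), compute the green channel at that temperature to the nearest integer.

239

M_in = 10⁶/6834 = 146.33; M_out = 146.33 + (+33) = 179.33.
T_out = 10⁶/179.33 = 5576.4 K → 5580 K; t = 55.8.
G = 99.47·ln 55.8 − 161.1 = 99.47·4.0218 − 161.1 = 238.946.
Rounded: 239.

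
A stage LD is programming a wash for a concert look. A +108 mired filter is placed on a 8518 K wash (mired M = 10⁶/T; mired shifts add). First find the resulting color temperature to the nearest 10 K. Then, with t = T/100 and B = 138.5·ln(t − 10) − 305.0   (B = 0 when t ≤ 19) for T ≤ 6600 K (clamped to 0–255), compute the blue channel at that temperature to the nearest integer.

185

M_in = 10⁶/8518 = 117.40; M_out = 117.40 + (+108) = 225.40.
T_out = 10⁶/225.40 = 4436.6 K → 4440 K; t = 44.4.
B = 138.5·ln(44.4 − 10) − 305.0 = 138.5·ln 34.4 − 305.0 = 138.5·3.5381 − 305.0 = 185.021.
Rounded: 185.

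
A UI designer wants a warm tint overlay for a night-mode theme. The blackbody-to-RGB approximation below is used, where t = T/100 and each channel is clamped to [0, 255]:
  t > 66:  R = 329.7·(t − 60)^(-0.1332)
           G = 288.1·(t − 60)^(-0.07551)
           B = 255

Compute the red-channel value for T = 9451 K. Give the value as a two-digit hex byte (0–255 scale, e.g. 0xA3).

t = 9451/100 = 94.51; the t > 66 branch applies.
R = 329.7·(94.51 − 60)^(-0.1332) = 329.7·34.51^(-0.1332) = 329.7·0.62394 = 205.714.
Rounded: 206; in hex, 0xCE.

0xCE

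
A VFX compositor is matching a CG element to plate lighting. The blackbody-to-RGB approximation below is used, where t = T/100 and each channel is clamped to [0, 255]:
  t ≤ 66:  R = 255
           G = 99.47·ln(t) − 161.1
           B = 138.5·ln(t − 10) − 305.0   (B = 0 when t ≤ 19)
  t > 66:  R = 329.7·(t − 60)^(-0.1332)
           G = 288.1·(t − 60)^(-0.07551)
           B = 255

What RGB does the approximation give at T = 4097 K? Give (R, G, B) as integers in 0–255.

t = 4097/100 = 40.97; the t ≤ 66 branch applies.
R = 255 by definition for t ≤ 66.
G = 99.47·ln 40.97 − 161.1 = 99.47·3.7128 − 161.1 = 208.216.
B = 138.5·ln(40.97 − 10) − 305.0 = 138.5·ln 30.97 − 305.0 = 138.5·3.4330 − 305.0 = 170.473.
Rounded: (255, 208, 170).

(255, 208, 170)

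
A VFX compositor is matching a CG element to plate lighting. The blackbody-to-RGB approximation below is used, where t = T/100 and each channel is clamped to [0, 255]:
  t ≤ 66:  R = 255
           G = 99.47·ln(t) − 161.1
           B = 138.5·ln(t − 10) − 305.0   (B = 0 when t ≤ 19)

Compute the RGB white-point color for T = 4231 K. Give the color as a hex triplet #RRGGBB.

t = 4231/100 = 42.31; the t ≤ 66 branch applies.
R = 255 by definition for t ≤ 66.
G = 99.47·ln 42.31 − 161.1 = 99.47·3.7450 − 161.1 = 211.417.
B = 138.5·ln(42.31 − 10) − 305.0 = 138.5·ln 32.31 − 305.0 = 138.5·3.4754 − 305.0 = 176.340.
Rounded: (255, 211, 176).
In hex: #FFD3B0.

#FFD3B0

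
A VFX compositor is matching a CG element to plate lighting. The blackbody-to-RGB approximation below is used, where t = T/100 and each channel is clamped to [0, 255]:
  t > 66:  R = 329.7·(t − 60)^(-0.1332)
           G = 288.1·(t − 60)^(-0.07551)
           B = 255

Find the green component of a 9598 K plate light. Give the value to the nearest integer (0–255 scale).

t = 9598/100 = 95.98; the t > 66 branch applies.
G = 288.1·(95.98 − 60)^(-0.07551) = 288.1·35.98^(-0.07551) = 288.1·0.76296 = 219.809.
Rounded: 220.

220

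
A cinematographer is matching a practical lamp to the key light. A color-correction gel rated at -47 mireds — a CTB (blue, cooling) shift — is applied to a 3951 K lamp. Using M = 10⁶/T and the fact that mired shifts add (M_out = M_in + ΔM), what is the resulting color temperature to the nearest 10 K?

M_in = 10⁶/3951 = 253.10 mireds.
M_out = 253.10 + (-47) = 206.10 mireds.
T_out = 10⁶/206.10 = 4852.0 K → 4850 K.

4850 K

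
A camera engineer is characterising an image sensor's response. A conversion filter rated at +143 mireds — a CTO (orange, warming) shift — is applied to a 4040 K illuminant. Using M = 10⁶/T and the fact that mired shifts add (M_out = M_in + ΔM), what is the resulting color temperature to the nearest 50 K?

M_in = 10⁶/4040 = 247.52 mireds.
M_out = 247.52 + (+143) = 390.52 mireds.
T_out = 10⁶/390.52 = 2560.7 K → 2550 K.

2550 K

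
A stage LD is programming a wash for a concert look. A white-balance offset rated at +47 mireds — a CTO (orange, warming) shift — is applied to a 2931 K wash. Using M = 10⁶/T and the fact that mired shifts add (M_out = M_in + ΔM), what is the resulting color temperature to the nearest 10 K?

M_in = 10⁶/2931 = 341.18 mireds.
M_out = 341.18 + (+47) = 388.18 mireds.
T_out = 10⁶/388.18 = 2576.1 K → 2580 K.

2580 K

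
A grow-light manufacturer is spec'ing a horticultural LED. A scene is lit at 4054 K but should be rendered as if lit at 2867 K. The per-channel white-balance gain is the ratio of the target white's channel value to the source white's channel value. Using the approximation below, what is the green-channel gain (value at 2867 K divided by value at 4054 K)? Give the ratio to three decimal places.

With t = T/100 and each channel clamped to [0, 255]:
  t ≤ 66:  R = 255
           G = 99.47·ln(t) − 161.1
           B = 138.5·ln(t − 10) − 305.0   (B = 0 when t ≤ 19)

0.834

At 4054 K (t = 40.54):
  G = 99.47·ln 40.54 − 161.1 = 99.47·3.7023 − 161.1 = 207.167.
At 2867 K (t = 28.67):
  G = 99.47·ln 28.67 − 161.1 = 99.47·3.3559 − 161.1 = 172.707.
Gain = 172.707 / 207.167 = 0.8337 → 0.834.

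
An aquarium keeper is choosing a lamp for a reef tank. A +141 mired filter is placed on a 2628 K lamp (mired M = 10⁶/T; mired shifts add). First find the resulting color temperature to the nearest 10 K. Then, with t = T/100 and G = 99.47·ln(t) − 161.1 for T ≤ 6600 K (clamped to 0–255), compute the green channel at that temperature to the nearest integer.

M_in = 10⁶/2628 = 380.52; M_out = 380.52 + (+141) = 521.52.
T_out = 10⁶/521.52 = 1917.5 K → 1920 K; t = 19.2.
G = 99.47·ln 19.2 − 161.1 = 99.47·2.9549 − 161.1 = 132.825.
Rounded: 133.

133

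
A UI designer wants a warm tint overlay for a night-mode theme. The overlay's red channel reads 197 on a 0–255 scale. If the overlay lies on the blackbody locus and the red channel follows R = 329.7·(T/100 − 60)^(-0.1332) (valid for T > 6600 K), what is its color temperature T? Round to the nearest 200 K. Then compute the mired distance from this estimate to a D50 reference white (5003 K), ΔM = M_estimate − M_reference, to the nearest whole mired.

(t − 60)^(-0.1332) = 197/329.7 = 0.59751.
t − 60 = 0.59751^(1/-0.1332) = 0.59751^(-7.508) = 47.761, so t = 107.761.
T = 100·t = 10776 K → 10800 K to the nearest 200 K.
M_estimate = 10⁶/10800 = 92.59; M_reference = 10⁶/5003 = 199.88.
ΔM = 92.59 − 199.88 = -107.29 → -107 mireds.

-107 mireds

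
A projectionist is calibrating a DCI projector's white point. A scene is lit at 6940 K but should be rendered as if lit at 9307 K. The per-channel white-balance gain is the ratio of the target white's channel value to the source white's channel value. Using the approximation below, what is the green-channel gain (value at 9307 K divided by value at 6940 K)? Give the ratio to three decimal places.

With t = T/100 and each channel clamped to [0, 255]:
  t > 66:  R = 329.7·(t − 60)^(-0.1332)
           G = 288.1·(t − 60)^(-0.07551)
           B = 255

0.909

At 6940 K (t = 69.4):
  G = 288.1·(69.4 − 60)^(-0.07551) = 288.1·9.4^(-0.07551) = 288.1·0.84434 = 243.255.
At 9307 K (t = 93.07):
  G = 288.1·(93.07 − 60)^(-0.07551) = 288.1·33.07^(-0.07551) = 288.1·0.76783 = 221.213.
Gain = 221.213 / 243.255 = 0.9094 → 0.909.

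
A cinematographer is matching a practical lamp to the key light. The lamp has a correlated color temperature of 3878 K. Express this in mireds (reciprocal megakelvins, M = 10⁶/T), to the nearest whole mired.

M = 10⁶ / 3878 = 257.865 → 258 mireds.

258 mireds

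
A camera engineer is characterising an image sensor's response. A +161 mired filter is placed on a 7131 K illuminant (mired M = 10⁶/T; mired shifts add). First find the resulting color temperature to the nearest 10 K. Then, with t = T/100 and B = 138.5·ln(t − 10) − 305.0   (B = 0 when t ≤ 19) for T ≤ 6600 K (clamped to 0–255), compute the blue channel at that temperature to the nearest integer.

130

M_in = 10⁶/7131 = 140.23; M_out = 140.23 + (+161) = 301.23.
T_out = 10⁶/301.23 = 3319.7 K → 3320 K; t = 33.2.
B = 138.5·ln(33.2 − 10) − 305.0 = 138.5·ln 23.2 − 305.0 = 138.5·3.1442 − 305.0 = 130.465.
Rounded: 130.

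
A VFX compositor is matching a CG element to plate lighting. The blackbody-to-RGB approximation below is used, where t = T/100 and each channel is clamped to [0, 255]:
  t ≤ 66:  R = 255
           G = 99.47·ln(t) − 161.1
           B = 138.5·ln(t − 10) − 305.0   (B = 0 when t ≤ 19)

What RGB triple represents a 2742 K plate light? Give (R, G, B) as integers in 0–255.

(255, 168, 91)

t = 2742/100 = 27.42; the t ≤ 66 branch applies.
R = 255 by definition for t ≤ 66.
G = 99.47·ln 27.42 − 161.1 = 99.47·3.3113 − 161.1 = 168.272.
B = 138.5·ln(27.42 − 10) − 305.0 = 138.5·ln 17.42 − 305.0 = 138.5·2.8576 − 305.0 = 90.780.
Rounded: (255, 168, 91).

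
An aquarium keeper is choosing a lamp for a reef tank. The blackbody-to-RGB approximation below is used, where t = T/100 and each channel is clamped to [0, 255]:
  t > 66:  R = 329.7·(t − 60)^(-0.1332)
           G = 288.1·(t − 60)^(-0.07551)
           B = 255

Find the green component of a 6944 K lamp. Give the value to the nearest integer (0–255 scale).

t = 6944/100 = 69.44; the t > 66 branch applies.
G = 288.1·(69.44 − 60)^(-0.07551) = 288.1·9.44^(-0.07551) = 288.1·0.84407 = 243.177.
Rounded: 243.

243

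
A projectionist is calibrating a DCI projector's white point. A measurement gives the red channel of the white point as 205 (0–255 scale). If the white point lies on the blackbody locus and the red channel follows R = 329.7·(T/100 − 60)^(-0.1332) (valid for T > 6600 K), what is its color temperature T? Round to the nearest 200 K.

9600 K

(t − 60)^(-0.1332) = 205/329.7 = 0.62178.
t − 60 = 0.62178^(1/-0.1332) = 0.62178^(-7.508) = 35.423, so t = 95.423.
T = 100·t = 9542 K → 9600 K to the nearest 200 K.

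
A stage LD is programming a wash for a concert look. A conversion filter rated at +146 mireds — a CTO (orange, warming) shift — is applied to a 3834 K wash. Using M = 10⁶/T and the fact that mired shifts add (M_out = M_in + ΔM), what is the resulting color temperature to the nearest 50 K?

2450 K

M_in = 10⁶/3834 = 260.82 mireds.
M_out = 260.82 + (+146) = 406.82 mireds.
T_out = 10⁶/406.82 = 2458.1 K → 2450 K.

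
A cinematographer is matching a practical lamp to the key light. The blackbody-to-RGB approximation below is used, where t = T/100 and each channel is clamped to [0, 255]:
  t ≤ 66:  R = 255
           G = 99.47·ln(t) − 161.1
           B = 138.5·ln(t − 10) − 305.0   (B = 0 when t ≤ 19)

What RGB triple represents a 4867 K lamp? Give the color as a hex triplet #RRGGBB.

t = 4867/100 = 48.67; the t ≤ 66 branch applies.
R = 255 by definition for t ≤ 66.
G = 99.47·ln 48.67 − 161.1 = 99.47·3.8851 − 161.1 = 225.347.
B = 138.5·ln(48.67 − 10) − 305.0 = 138.5·ln 38.67 − 305.0 = 138.5·3.6551 − 305.0 = 201.226.
Rounded: (255, 225, 201).
In hex: #FFE1C9.

#FFE1C9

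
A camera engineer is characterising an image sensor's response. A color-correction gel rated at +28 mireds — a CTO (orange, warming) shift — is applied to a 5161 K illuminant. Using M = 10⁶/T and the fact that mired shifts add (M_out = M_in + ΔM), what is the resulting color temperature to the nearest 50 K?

M_in = 10⁶/5161 = 193.76 mireds.
M_out = 193.76 + (+28) = 221.76 mireds.
T_out = 10⁶/221.76 = 4509.4 K → 4500 K.

4500 K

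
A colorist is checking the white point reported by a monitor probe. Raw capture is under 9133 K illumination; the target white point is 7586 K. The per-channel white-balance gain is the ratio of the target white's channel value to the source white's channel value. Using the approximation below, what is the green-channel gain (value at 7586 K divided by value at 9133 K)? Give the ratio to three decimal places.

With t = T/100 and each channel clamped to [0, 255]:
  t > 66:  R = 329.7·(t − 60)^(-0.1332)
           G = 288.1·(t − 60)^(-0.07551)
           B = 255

1.053

At 9133 K (t = 91.33):
  G = 288.1·(91.33 − 60)^(-0.07551) = 288.1·31.33^(-0.07551) = 288.1·0.77097 = 222.118.
At 7586 K (t = 75.86):
  G = 288.1·(75.86 − 60)^(-0.07551) = 288.1·15.86^(-0.07551) = 288.1·0.81164 = 233.834.
Gain = 233.834 / 222.118 = 1.0527 → 1.053.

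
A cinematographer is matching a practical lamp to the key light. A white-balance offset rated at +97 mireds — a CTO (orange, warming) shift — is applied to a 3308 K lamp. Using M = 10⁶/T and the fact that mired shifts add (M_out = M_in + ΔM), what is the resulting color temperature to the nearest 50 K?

M_in = 10⁶/3308 = 302.30 mireds.
M_out = 302.30 + (+97) = 399.30 mireds.
T_out = 10⁶/399.30 = 2504.4 K → 2500 K.

2500 K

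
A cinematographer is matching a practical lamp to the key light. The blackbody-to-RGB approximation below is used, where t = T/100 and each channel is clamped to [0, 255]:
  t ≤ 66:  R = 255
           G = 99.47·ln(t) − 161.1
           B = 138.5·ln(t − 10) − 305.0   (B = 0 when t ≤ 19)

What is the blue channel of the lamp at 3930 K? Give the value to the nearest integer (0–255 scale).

163

t = 3930/100 = 39.3; the t ≤ 66 branch applies.
B = 138.5·ln(39.3 − 10) − 305.0 = 138.5·ln 29.3 − 305.0 = 138.5·3.3776 − 305.0 = 162.796.
Rounded: 163.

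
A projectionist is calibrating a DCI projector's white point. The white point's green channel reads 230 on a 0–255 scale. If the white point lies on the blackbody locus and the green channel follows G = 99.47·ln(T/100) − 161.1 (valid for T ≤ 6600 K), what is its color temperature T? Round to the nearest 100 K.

ln t = (230 + 161.1) / 99.47 = 3.9318.
t = e^3.9318 = 51.001.
T = 100·t = 5100 K → 5100 K to the nearest 100 K.

5100 K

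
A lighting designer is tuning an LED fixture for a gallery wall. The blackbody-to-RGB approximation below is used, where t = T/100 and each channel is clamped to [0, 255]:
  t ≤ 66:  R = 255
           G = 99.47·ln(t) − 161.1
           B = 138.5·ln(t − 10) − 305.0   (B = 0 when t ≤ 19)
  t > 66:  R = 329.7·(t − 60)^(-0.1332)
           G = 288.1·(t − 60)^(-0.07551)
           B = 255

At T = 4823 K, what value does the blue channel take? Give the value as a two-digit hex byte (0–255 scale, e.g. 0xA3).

t = 4823/100 = 48.23; the t ≤ 66 branch applies.
B = 138.5·ln(48.23 − 10) − 305.0 = 138.5·ln 38.23 − 305.0 = 138.5·3.6436 − 305.0 = 199.641.
Rounded: 200; in hex, 0xC8.

0xC8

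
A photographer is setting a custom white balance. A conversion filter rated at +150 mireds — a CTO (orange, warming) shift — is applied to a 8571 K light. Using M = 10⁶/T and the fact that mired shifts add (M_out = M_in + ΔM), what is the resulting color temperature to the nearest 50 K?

M_in = 10⁶/8571 = 116.67 mireds.
M_out = 116.67 + (+150) = 266.67 mireds.
T_out = 10⁶/266.67 = 3749.9 K → 3750 K.

3750 K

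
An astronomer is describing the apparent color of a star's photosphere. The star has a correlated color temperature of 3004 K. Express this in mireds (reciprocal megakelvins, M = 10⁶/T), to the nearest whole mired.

M = 10⁶ / 3004 = 332.889 → 333 mireds.

333 mireds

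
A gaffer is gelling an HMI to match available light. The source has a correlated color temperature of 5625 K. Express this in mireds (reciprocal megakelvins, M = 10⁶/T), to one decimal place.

M = 10⁶ / 5625 = 177.778 → 177.8 mireds.

177.8 mireds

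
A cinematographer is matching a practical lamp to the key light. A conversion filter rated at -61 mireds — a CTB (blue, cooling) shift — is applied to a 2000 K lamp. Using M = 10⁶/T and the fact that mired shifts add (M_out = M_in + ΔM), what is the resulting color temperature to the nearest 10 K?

2280 K

M_in = 10⁶/2000 = 500.00 mireds.
M_out = 500.00 + (-61) = 439.00 mireds.
T_out = 10⁶/439.00 = 2277.9 K → 2280 K.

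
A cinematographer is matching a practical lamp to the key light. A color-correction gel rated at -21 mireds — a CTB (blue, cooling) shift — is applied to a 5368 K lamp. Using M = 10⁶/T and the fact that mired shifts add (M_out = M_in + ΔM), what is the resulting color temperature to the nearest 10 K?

6050 K

M_in = 10⁶/5368 = 186.29 mireds.
M_out = 186.29 + (-21) = 165.29 mireds.
T_out = 10⁶/165.29 = 6050.0 K → 6050 K.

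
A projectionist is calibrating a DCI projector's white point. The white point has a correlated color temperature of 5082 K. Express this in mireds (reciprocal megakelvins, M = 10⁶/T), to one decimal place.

196.8 mireds

M = 10⁶ / 5082 = 196.773 → 196.8 mireds.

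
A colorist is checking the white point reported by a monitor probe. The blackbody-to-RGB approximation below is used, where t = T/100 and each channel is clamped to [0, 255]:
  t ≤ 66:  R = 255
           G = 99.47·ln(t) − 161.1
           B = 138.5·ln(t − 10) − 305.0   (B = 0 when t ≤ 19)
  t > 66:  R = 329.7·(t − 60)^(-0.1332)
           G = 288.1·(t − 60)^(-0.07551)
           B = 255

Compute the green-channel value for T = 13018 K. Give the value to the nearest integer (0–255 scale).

t = 13018/100 = 130.18; the t > 66 branch applies.
G = 288.1·(130.18 − 60)^(-0.07551) = 288.1·70.18^(-0.07551) = 288.1·0.72542 = 208.995.
Rounded: 209.

209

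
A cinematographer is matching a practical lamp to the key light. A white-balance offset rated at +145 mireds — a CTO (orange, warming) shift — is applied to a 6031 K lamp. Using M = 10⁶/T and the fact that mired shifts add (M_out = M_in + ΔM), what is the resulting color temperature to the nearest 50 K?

M_in = 10⁶/6031 = 165.81 mireds.
M_out = 165.81 + (+145) = 310.81 mireds.
T_out = 10⁶/310.81 = 3217.4 K → 3200 K.

3200 K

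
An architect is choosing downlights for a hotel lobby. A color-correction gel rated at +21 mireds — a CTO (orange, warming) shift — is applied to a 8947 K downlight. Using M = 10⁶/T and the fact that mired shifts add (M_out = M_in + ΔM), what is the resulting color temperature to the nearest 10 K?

7530 K

M_in = 10⁶/8947 = 111.77 mireds.
M_out = 111.77 + (+21) = 132.77 mireds.
T_out = 10⁶/132.77 = 7531.9 K → 7530 K.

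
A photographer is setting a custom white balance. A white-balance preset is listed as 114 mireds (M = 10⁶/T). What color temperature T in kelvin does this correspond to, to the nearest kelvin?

T = 10⁶ / 114 = 8771.93 K → 8772 K.

8772 K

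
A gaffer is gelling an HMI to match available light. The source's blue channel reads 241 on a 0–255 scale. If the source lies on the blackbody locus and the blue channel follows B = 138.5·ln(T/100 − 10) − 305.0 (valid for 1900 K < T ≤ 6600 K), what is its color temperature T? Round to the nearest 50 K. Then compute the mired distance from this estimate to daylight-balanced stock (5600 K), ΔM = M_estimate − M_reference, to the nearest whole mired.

-16 mireds

ln(t − 10) = (241 + 305.0) / 138.5 = 3.9422.
t − 10 = e^3.9422 = 51.534, so t = 61.534.
T = 100·t = 6153 K → 6150 K to the nearest 50 K.
M_estimate = 10⁶/6150 = 162.60; M_reference = 10⁶/5600 = 178.57.
ΔM = 162.60 − 178.57 = -15.97 → -16 mireds.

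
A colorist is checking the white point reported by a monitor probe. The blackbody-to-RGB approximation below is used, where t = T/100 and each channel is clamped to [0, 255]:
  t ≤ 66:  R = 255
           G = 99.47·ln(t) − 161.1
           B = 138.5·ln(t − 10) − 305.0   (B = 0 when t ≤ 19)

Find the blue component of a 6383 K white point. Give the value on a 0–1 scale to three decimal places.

0.969

t = 6383/100 = 63.83; the t ≤ 66 branch applies.
B = 138.5·ln(63.83 − 10) − 305.0 = 138.5·ln 53.83 − 305.0 = 138.5·3.9858 − 305.0 = 247.038.
On a 0–1 scale: 247.038/255 = 0.9688 → 0.969.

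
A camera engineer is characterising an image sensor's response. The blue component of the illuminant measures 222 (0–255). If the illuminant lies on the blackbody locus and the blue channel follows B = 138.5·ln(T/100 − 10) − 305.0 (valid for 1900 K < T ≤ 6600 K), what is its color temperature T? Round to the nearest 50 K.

5500 K

ln(t − 10) = (222 + 305.0) / 138.5 = 3.8051.
t − 10 = e^3.8051 = 44.928, so t = 54.928.
T = 100·t = 5493 K → 5500 K to the nearest 50 K.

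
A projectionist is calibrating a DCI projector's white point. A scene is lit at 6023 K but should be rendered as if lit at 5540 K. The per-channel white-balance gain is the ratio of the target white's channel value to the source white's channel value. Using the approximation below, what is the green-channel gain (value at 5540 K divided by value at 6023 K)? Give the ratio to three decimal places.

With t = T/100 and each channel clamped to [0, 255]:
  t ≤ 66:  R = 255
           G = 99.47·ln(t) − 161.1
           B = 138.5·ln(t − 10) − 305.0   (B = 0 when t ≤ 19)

At 6023 K (t = 60.23):
  G = 99.47·ln 60.23 − 161.1 = 99.47·4.0982 − 161.1 = 246.545.
At 5540 K (t = 55.4):
  G = 99.47·ln 55.4 − 161.1 = 99.47·4.0146 − 161.1 = 238.230.
Gain = 238.230 / 246.545 = 0.9663 → 0.966.

0.966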